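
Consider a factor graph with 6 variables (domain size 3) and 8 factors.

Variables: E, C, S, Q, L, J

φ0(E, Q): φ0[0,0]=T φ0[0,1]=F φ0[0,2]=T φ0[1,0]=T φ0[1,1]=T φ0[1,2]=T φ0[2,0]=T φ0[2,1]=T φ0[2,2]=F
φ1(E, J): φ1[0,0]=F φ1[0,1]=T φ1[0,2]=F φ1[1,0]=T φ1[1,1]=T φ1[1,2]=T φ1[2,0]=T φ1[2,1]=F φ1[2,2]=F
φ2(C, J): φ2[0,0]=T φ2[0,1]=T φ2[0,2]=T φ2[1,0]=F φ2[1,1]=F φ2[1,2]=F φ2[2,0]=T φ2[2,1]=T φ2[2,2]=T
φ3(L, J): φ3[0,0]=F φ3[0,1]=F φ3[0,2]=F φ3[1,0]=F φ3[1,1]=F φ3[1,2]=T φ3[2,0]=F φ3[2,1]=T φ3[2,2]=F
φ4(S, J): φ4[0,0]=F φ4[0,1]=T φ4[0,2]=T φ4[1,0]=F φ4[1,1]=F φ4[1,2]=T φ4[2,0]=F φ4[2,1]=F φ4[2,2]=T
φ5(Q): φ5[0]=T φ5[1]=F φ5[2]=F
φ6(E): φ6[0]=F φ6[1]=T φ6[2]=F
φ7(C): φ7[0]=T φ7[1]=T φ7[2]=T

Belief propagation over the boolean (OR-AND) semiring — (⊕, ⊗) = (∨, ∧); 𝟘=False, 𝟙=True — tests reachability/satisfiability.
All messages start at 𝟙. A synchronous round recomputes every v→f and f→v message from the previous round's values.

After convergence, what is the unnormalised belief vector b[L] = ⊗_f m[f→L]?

init: all messages = 𝟙 over 3 values
r1 m[φ0→E] = [T, T, T]
r1 m[φ0→Q] = [T, T, T]
r1 m[φ1→E] = [T, T, T]
r1 m[φ1→J] = [T, T, T]
r1 m[φ2→C] = [T, F, T]
r1 m[φ2→J] = [T, T, T]
r1 m[φ3→L] = [F, T, T]
r1 m[φ3→J] = [F, T, T]
r1 m[φ4→S] = [T, T, T]
r1 m[φ4→J] = [F, T, T]
r1 m[φ5→Q] = [T, F, F]
r1 m[φ6→E] = [F, T, F]
r1 m[φ7→C] = [T, T, T]
r1 m[E→φ0] = [T, T, T]
r1 m[E→φ1] = [T, T, T]
r1 m[E→φ6] = [T, T, T]
r1 m[C→φ2] = [T, T, T]
r1 m[C→φ7] = [T, T, T]
r1 m[S→φ4] = [T, T, T]
r1 m[Q→φ0] = [T, T, T]
r1 m[Q→φ5] = [T, T, T]
r1 m[L→φ3] = [T, T, T]
r1 m[J→φ1] = [T, T, T]
r1 m[J→φ2] = [T, T, T]
r1 m[J→φ3] = [T, T, T]
r1 m[J→φ4] = [T, T, T]
r2 m[φ0→E] = [T, T, T]
r2 m[φ0→Q] = [T, T, T]
r2 m[φ1→E] = [T, T, T]
r2 m[φ1→J] = [T, T, T]
r2 m[φ2→C] = [T, F, T]
r2 m[φ2→J] = [T, T, T]
r2 m[φ3→L] = [F, T, T]
r2 m[φ3→J] = [F, T, T]
r2 m[φ4→S] = [T, T, T]
r2 m[φ4→J] = [F, T, T]
r2 m[φ5→Q] = [T, F, F]
r2 m[φ6→E] = [F, T, F]
r2 m[φ7→C] = [T, T, T]
r2 m[E→φ0] = [F, T, F]
r2 m[E→φ1] = [F, T, F]
r2 m[E→φ6] = [T, T, T]
r2 m[C→φ2] = [T, T, T]
r2 m[C→φ7] = [T, F, T]
r2 m[S→φ4] = [T, T, T]
r2 m[Q→φ0] = [T, F, F]
r2 m[Q→φ5] = [T, T, T]
r2 m[L→φ3] = [T, T, T]
r2 m[J→φ1] = [F, T, T]
r2 m[J→φ2] = [F, T, T]
r2 m[J→φ3] = [F, T, T]
r2 m[J→φ4] = [F, T, T]
r3 m[φ0→E] = [T, T, T]
r3 m[φ0→Q] = [T, T, T]
r3 m[φ1→E] = [T, T, F]
r3 m[φ1→J] = [T, T, T]
r3 m[φ2→C] = [T, F, T]
r3 m[φ2→J] = [T, T, T]
r3 m[φ3→L] = [F, T, T]
r3 m[φ3→J] = [F, T, T]
r3 m[φ4→S] = [T, T, T]
r3 m[φ4→J] = [F, T, T]
r3 m[φ5→Q] = [T, F, F]
r3 m[φ6→E] = [F, T, F]
r3 m[φ7→C] = [T, T, T]
r3 m[E→φ0] = [F, T, F]
r3 m[E→φ1] = [F, T, F]
r3 m[E→φ6] = [T, T, T]
r3 m[C→φ2] = [T, T, T]
r3 m[C→φ7] = [T, F, T]
r3 m[S→φ4] = [T, T, T]
r3 m[Q→φ0] = [T, F, F]
r3 m[Q→φ5] = [T, T, T]
r3 m[L→φ3] = [T, T, T]
r3 m[J→φ1] = [F, T, T]
r3 m[J→φ2] = [F, T, T]
r3 m[J→φ3] = [F, T, T]
r3 m[J→φ4] = [F, T, T]
r4 m[φ0→E] = [T, T, T]
r4 m[φ0→Q] = [T, T, T]
r4 m[φ1→E] = [T, T, F]
r4 m[φ1→J] = [T, T, T]
r4 m[φ2→C] = [T, F, T]
r4 m[φ2→J] = [T, T, T]
r4 m[φ3→L] = [F, T, T]
r4 m[φ3→J] = [F, T, T]
r4 m[φ4→S] = [T, T, T]
r4 m[φ4→J] = [F, T, T]
r4 m[φ5→Q] = [T, F, F]
r4 m[φ6→E] = [F, T, F]
r4 m[φ7→C] = [T, T, T]
r4 m[E→φ0] = [F, T, F]
r4 m[E→φ1] = [F, T, F]
r4 m[E→φ6] = [T, T, F]
r4 m[C→φ2] = [T, T, T]
r4 m[C→φ7] = [T, F, T]
r4 m[S→φ4] = [T, T, T]
r4 m[Q→φ0] = [T, F, F]
r4 m[Q→φ5] = [T, T, T]
r4 m[L→φ3] = [T, T, T]
r4 m[J→φ1] = [F, T, T]
r4 m[J→φ2] = [F, T, T]
r4 m[J→φ3] = [F, T, T]
r4 m[J→φ4] = [F, T, T]
r5 m[φ0→E] = [T, T, T]
r5 m[φ0→Q] = [T, T, T]
r5 m[φ1→E] = [T, T, F]
r5 m[φ1→J] = [T, T, T]
r5 m[φ2→C] = [T, F, T]
r5 m[φ2→J] = [T, T, T]
r5 m[φ3→L] = [F, T, T]
r5 m[φ3→J] = [F, T, T]
r5 m[φ4→S] = [T, T, T]
r5 m[φ4→J] = [F, T, T]
r5 m[φ5→Q] = [T, F, F]
r5 m[φ6→E] = [F, T, F]
r5 m[φ7→C] = [T, T, T]
r5 m[E→φ0] = [F, T, F]
r5 m[E→φ1] = [F, T, F]
r5 m[E→φ6] = [T, T, F]
r5 m[C→φ2] = [T, T, T]
r5 m[C→φ7] = [T, F, T]
r5 m[S→φ4] = [T, T, T]
r5 m[Q→φ0] = [T, F, F]
r5 m[Q→φ5] = [T, T, T]
r5 m[L→φ3] = [T, T, T]
r5 m[J→φ1] = [F, T, T]
r5 m[J→φ2] = [F, T, T]
r5 m[J→φ3] = [F, T, T]
r5 m[J→φ4] = [F, T, T]
fixed point reached at round 5
b[L] = ⊗ incoming = [F, T, T]

b[L] = [F, T, T]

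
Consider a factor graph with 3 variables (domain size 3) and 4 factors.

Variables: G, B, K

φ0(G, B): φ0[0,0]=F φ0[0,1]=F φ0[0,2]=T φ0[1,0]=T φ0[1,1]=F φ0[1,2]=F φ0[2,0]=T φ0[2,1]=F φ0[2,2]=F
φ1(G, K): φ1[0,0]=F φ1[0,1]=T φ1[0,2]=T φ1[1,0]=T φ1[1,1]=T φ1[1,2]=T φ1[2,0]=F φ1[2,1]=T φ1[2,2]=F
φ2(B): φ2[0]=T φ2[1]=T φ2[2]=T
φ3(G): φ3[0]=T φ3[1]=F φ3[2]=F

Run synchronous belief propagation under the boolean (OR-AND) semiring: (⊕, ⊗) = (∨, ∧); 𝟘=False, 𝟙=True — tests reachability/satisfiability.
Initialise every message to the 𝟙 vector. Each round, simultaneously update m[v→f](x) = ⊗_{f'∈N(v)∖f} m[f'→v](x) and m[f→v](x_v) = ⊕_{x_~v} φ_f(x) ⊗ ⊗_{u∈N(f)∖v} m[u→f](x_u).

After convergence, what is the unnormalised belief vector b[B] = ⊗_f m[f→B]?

b[B] = [F, F, T]

init: all messages = 𝟙 over 3 values
r1 m[φ0→G] = [T, T, T]
r1 m[φ0→B] = [T, F, T]
r1 m[φ1→G] = [T, T, T]
r1 m[φ1→K] = [T, T, T]
r1 m[φ2→B] = [T, T, T]
r1 m[φ3→G] = [T, F, F]
r1 m[G→φ0] = [T, T, T]
r1 m[G→φ1] = [T, T, T]
r1 m[G→φ3] = [T, T, T]
r1 m[B→φ0] = [T, T, T]
r1 m[B→φ2] = [T, T, T]
r1 m[K→φ1] = [T, T, T]
r2 m[φ0→G] = [T, T, T]
r2 m[φ0→B] = [T, F, T]
r2 m[φ1→G] = [T, T, T]
r2 m[φ1→K] = [T, T, T]
r2 m[φ2→B] = [T, T, T]
r2 m[φ3→G] = [T, F, F]
r2 m[G→φ0] = [T, F, F]
r2 m[G→φ1] = [T, F, F]
r2 m[G→φ3] = [T, T, T]
r2 m[B→φ0] = [T, T, T]
r2 m[B→φ2] = [T, F, T]
r2 m[K→φ1] = [T, T, T]
r3 m[φ0→G] = [T, T, T]
r3 m[φ0→B] = [F, F, T]
r3 m[φ1→G] = [T, T, T]
r3 m[φ1→K] = [F, T, T]
r3 m[φ2→B] = [T, T, T]
r3 m[φ3→G] = [T, F, F]
r3 m[G→φ0] = [T, F, F]
r3 m[G→φ1] = [T, F, F]
r3 m[G→φ3] = [T, T, T]
r3 m[B→φ0] = [T, T, T]
r3 m[B→φ2] = [T, F, T]
r3 m[K→φ1] = [T, T, T]
r4 m[φ0→G] = [T, T, T]
r4 m[φ0→B] = [F, F, T]
r4 m[φ1→G] = [T, T, T]
r4 m[φ1→K] = [F, T, T]
r4 m[φ2→B] = [T, T, T]
r4 m[φ3→G] = [T, F, F]
r4 m[G→φ0] = [T, F, F]
r4 m[G→φ1] = [T, F, F]
r4 m[G→φ3] = [T, T, T]
r4 m[B→φ0] = [T, T, T]
r4 m[B→φ2] = [F, F, T]
r4 m[K→φ1] = [T, T, T]
r5 m[φ0→G] = [T, T, T]
r5 m[φ0→B] = [F, F, T]
r5 m[φ1→G] = [T, T, T]
r5 m[φ1→K] = [F, T, T]
r5 m[φ2→B] = [T, T, T]
r5 m[φ3→G] = [T, F, F]
r5 m[G→φ0] = [T, F, F]
r5 m[G→φ1] = [T, F, F]
r5 m[G→φ3] = [T, T, T]
r5 m[B→φ0] = [T, T, T]
r5 m[B→φ2] = [F, F, T]
r5 m[K→φ1] = [T, T, T]
fixed point reached at round 5
b[B] = ⊗ incoming = [F, F, T]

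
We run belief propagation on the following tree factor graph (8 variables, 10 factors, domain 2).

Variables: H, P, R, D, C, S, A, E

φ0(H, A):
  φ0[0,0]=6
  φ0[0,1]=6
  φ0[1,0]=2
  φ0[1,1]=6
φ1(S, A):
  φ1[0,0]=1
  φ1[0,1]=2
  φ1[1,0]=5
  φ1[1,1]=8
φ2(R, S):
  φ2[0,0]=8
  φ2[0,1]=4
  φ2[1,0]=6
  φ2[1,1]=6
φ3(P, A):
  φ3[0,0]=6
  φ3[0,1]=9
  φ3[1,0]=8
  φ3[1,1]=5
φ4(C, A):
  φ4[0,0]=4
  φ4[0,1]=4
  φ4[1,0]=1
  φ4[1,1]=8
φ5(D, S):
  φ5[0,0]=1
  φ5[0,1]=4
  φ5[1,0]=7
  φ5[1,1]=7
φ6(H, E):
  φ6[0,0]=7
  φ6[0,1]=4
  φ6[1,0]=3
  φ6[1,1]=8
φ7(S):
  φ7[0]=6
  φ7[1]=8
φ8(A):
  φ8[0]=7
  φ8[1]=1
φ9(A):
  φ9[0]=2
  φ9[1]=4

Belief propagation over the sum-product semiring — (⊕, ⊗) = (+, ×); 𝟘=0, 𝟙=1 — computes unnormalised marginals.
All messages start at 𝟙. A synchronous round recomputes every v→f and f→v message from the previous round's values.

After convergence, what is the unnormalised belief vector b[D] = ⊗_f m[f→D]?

b[D] = [387212672, 793890944]

init: all messages = 𝟙 over 2 values
r1 m[φ0→H] = [12, 8]
r1 m[φ0→A] = [8, 12]
r1 m[φ1→S] = [3, 13]
r1 m[φ1→A] = [6, 10]
r1 m[φ2→R] = [12, 12]
r1 m[φ2→S] = [14, 10]
r1 m[φ3→P] = [15, 13]
r1 m[φ3→A] = [14, 14]
r1 m[φ4→C] = [8, 9]
r1 m[φ4→A] = [5, 12]
r1 m[φ5→D] = [5, 14]
r1 m[φ5→S] = [8, 11]
r1 m[φ6→H] = [11, 11]
r1 m[φ6→E] = [10, 12]
r1 m[φ7→S] = [6, 8]
r1 m[φ8→A] = [7, 1]
r1 m[φ9→A] = [2, 4]
r1 m[H→φ0] = [1, 1]
r1 m[H→φ6] = [1, 1]
r1 m[P→φ3] = [1, 1]
r1 m[R→φ2] = [1, 1]
r1 m[D→φ5] = [1, 1]
r1 m[C→φ4] = [1, 1]
r1 m[S→φ1] = [1, 1]
r1 m[S→φ2] = [1, 1]
r1 m[S→φ5] = [1, 1]
r1 m[S→φ7] = [1, 1]
r1 m[A→φ0] = [1, 1]
r1 m[A→φ1] = [1, 1]
r1 m[A→φ3] = [1, 1]
r1 m[A→φ4] = [1, 1]
r1 m[A→φ8] = [1, 1]
r1 m[A→φ9] = [1, 1]
r1 m[E→φ6] = [1, 1]
r2 m[φ0→H] = [12, 8]
r2 m[φ0→A] = [8, 12]
r2 m[φ1→S] = [3, 13]
r2 m[φ1→A] = [6, 10]
r2 m[φ2→R] = [12, 12]
r2 m[φ2→S] = [14, 10]
r2 m[φ3→P] = [15, 13]
r2 m[φ3→A] = [14, 14]
r2 m[φ4→C] = [8, 9]
r2 m[φ4→A] = [5, 12]
r2 m[φ5→D] = [5, 14]
r2 m[φ5→S] = [8, 11]
r2 m[φ6→H] = [11, 11]
r2 m[φ6→E] = [10, 12]
r2 m[φ7→S] = [6, 8]
r2 m[φ8→A] = [7, 1]
r2 m[φ9→A] = [2, 4]
r2 m[H→φ0] = [11, 11]
r2 m[H→φ6] = [12, 8]
r2 m[P→φ3] = [1, 1]
r2 m[R→φ2] = [1, 1]
r2 m[D→φ5] = [1, 1]
r2 m[C→φ4] = [1, 1]
r2 m[S→φ1] = [672, 880]
r2 m[S→φ2] = [144, 1144]
r2 m[S→φ5] = [252, 1040]
r2 m[S→φ7] = [336, 1430]
r2 m[A→φ0] = [5880, 6720]
r2 m[A→φ1] = [7840, 8064]
r2 m[A→φ3] = [3360, 5760]
r2 m[A→φ4] = [9408, 6720]
r2 m[A→φ8] = [6720, 80640]
r2 m[A→φ9] = [23520, 20160]
r2 m[E→φ6] = [1, 1]
r3 m[φ0→H] = [75600, 52080]
r3 m[φ0→A] = [88, 132]
r3 m[φ1→S] = [23968, 103712]
r3 m[φ1→A] = [5072, 8384]
r3 m[φ2→R] = [5728, 7728]
r3 m[φ2→S] = [14, 10]
r3 m[φ3→P] = [72000, 55680]
r3 m[φ3→A] = [14, 14]
r3 m[φ4→C] = [64512, 63168]
r3 m[φ4→A] = [5, 12]
r3 m[φ5→D] = [4412, 9044]
r3 m[φ5→S] = [8, 11]
r3 m[φ6→H] = [11, 11]
r3 m[φ6→E] = [108, 112]
r3 m[φ7→S] = [6, 8]
r3 m[φ8→A] = [7, 1]
r3 m[φ9→A] = [2, 4]
r3 m[H→φ0] = [11, 11]
r3 m[H→φ6] = [12, 8]
r3 m[P→φ3] = [1, 1]
r3 m[R→φ2] = [1, 1]
r3 m[D→φ5] = [1, 1]
r3 m[C→φ4] = [1, 1]
r3 m[S→φ1] = [672, 880]
r3 m[S→φ2] = [144, 1144]
r3 m[S→φ5] = [252, 1040]
r3 m[S→φ7] = [336, 1430]
r3 m[A→φ0] = [5880, 6720]
r3 m[A→φ1] = [7840, 8064]
r3 m[A→φ3] = [3360, 5760]
r3 m[A→φ4] = [9408, 6720]
r3 m[A→φ8] = [6720, 80640]
r3 m[A→φ9] = [23520, 20160]
r3 m[E→φ6] = [1, 1]
r4 m[φ0→H] = [75600, 52080]
r4 m[φ0→A] = [88, 132]
r4 m[φ1→S] = [23968, 103712]
r4 m[φ1→A] = [5072, 8384]
r4 m[φ2→R] = [5728, 7728]
r4 m[φ2→S] = [14, 10]
r4 m[φ3→P] = [72000, 55680]
r4 m[φ3→A] = [14, 14]
r4 m[φ4→C] = [64512, 63168]
r4 m[φ4→A] = [5, 12]
r4 m[φ5→D] = [4412, 9044]
r4 m[φ5→S] = [8, 11]
r4 m[φ6→H] = [11, 11]
r4 m[φ6→E] = [108, 112]
r4 m[φ7→S] = [6, 8]
r4 m[φ8→A] = [7, 1]
r4 m[φ9→A] = [2, 4]
r4 m[H→φ0] = [11, 11]
r4 m[H→φ6] = [75600, 52080]
r4 m[P→φ3] = [1, 1]
r4 m[R→φ2] = [1, 1]
r4 m[D→φ5] = [1, 1]
r4 m[C→φ4] = [1, 1]
r4 m[S→φ1] = [672, 880]
r4 m[S→φ2] = [1150464, 9126656]
r4 m[S→φ5] = [2013312, 8296960]
r4 m[S→φ7] = [2684416, 11408320]
r4 m[A→φ0] = [4970560, 5634048]
r4 m[A→φ1] = [86240, 88704]
r4 m[A→φ3] = [31243520, 53121024]
r4 m[A→φ4] = [87481856, 61974528]
r4 m[A→φ8] = [62487040, 743694336]
r4 m[A→φ9] = [218704640, 185923584]
r4 m[E→φ6] = [1, 1]
r5 m[φ0→H] = [63627648, 43745408]
r5 m[φ0→A] = [88, 132]
r5 m[φ1→S] = [263648, 1140832]
r5 m[φ1→A] = [5072, 8384]
r5 m[φ2→R] = [45710336, 61662720]
r5 m[φ2→S] = [14, 10]
r5 m[φ3→P] = [665550336, 515553280]
r5 m[φ3→A] = [14, 14]
r5 m[φ4→C] = [597825536, 583278080]
r5 m[φ4→A] = [5, 12]
r5 m[φ5→D] = [35201152, 72171904]
r5 m[φ5→S] = [8, 11]
r5 m[φ6→H] = [11, 11]
r5 m[φ6→E] = [685440, 719040]
r5 m[φ7→S] = [6, 8]
r5 m[φ8→A] = [7, 1]
r5 m[φ9→A] = [2, 4]
r5 m[H→φ0] = [11, 11]
r5 m[H→φ6] = [75600, 52080]
r5 m[P→φ3] = [1, 1]
r5 m[R→φ2] = [1, 1]
r5 m[D→φ5] = [1, 1]
r5 m[C→φ4] = [1, 1]
r5 m[S→φ1] = [672, 880]
r5 m[S→φ2] = [1150464, 9126656]
r5 m[S→φ5] = [2013312, 8296960]
r5 m[S→φ7] = [2684416, 11408320]
r5 m[A→φ0] = [4970560, 5634048]
r5 m[A→φ1] = [86240, 88704]
r5 m[A→φ3] = [31243520, 53121024]
r5 m[A→φ4] = [87481856, 61974528]
r5 m[A→φ8] = [62487040, 743694336]
r5 m[A→φ9] = [218704640, 185923584]
r5 m[E→φ6] = [1, 1]
r6 m[φ0→H] = [63627648, 43745408]
r6 m[φ0→A] = [88, 132]
r6 m[φ1→S] = [263648, 1140832]
r6 m[φ1→A] = [5072, 8384]
r6 m[φ2→R] = [45710336, 61662720]
r6 m[φ2→S] = [14, 10]
r6 m[φ3→P] = [665550336, 515553280]
r6 m[φ3→A] = [14, 14]
r6 m[φ4→C] = [597825536, 583278080]
r6 m[φ4→A] = [5, 12]
r6 m[φ5→D] = [35201152, 72171904]
r6 m[φ5→S] = [8, 11]
r6 m[φ6→H] = [11, 11]
r6 m[φ6→E] = [685440, 719040]
r6 m[φ7→S] = [6, 8]
r6 m[φ8→A] = [7, 1]
r6 m[φ9→A] = [2, 4]
r6 m[H→φ0] = [11, 11]
r6 m[H→φ6] = [63627648, 43745408]
r6 m[P→φ3] = [1, 1]
r6 m[R→φ2] = [1, 1]
r6 m[D→φ5] = [1, 1]
r6 m[C→φ4] = [1, 1]
r6 m[S→φ1] = [672, 880]
r6 m[S→φ2] = [12655104, 100393216]
r6 m[S→φ5] = [22146432, 91266560]
r6 m[S→φ7] = [29528576, 125491520]
r6 m[A→φ0] = [4970560, 5634048]
r6 m[A→φ1] = [86240, 88704]
r6 m[A→φ3] = [31243520, 53121024]
r6 m[A→φ4] = [87481856, 61974528]
r6 m[A→φ8] = [62487040, 743694336]
r6 m[A→φ9] = [218704640, 185923584]
r6 m[E→φ6] = [1, 1]
r7 m[φ0→H] = [63627648, 43745408]
r7 m[φ0→A] = [88, 132]
r7 m[φ1→S] = [263648, 1140832]
r7 m[φ1→A] = [5072, 8384]
r7 m[φ2→R] = [502813696, 678289920]
r7 m[φ2→S] = [14, 10]
r7 m[φ3→P] = [665550336, 515553280]
r7 m[φ3→A] = [14, 14]
r7 m[φ4→C] = [597825536, 583278080]
r7 m[φ4→A] = [5, 12]
r7 m[φ5→D] = [387212672, 793890944]
r7 m[φ5→S] = [8, 11]
r7 m[φ6→H] = [11, 11]
r7 m[φ6→E] = [576629760, 604473856]
r7 m[φ7→S] = [6, 8]
r7 m[φ8→A] = [7, 1]
r7 m[φ9→A] = [2, 4]
r7 m[H→φ0] = [11, 11]
r7 m[H→φ6] = [63627648, 43745408]
r7 m[P→φ3] = [1, 1]
r7 m[R→φ2] = [1, 1]
r7 m[D→φ5] = [1, 1]
r7 m[C→φ4] = [1, 1]
r7 m[S→φ1] = [672, 880]
r7 m[S→φ2] = [12655104, 100393216]
r7 m[S→φ5] = [22146432, 91266560]
r7 m[S→φ7] = [29528576, 125491520]
r7 m[A→φ0] = [4970560, 5634048]
r7 m[A→φ1] = [86240, 88704]
r7 m[A→φ3] = [31243520, 53121024]
r7 m[A→φ4] = [87481856, 61974528]
r7 m[A→φ8] = [62487040, 743694336]
r7 m[A→φ9] = [218704640, 185923584]
r7 m[E→φ6] = [1, 1]
r8 m[φ0→H] = [63627648, 43745408]
r8 m[φ0→A] = [88, 132]
r8 m[φ1→S] = [263648, 1140832]
r8 m[φ1→A] = [5072, 8384]
r8 m[φ2→R] = [502813696, 678289920]
r8 m[φ2→S] = [14, 10]
r8 m[φ3→P] = [665550336, 515553280]
r8 m[φ3→A] = [14, 14]
r8 m[φ4→C] = [597825536, 583278080]
r8 m[φ4→A] = [5, 12]
r8 m[φ5→D] = [387212672, 793890944]
r8 m[φ5→S] = [8, 11]
r8 m[φ6→H] = [11, 11]
r8 m[φ6→E] = [576629760, 604473856]
r8 m[φ7→S] = [6, 8]
r8 m[φ8→A] = [7, 1]
r8 m[φ9→A] = [2, 4]
r8 m[H→φ0] = [11, 11]
r8 m[H→φ6] = [63627648, 43745408]
r8 m[P→φ3] = [1, 1]
r8 m[R→φ2] = [1, 1]
r8 m[D→φ5] = [1, 1]
r8 m[C→φ4] = [1, 1]
r8 m[S→φ1] = [672, 880]
r8 m[S→φ2] = [12655104, 100393216]
r8 m[S→φ5] = [22146432, 91266560]
r8 m[S→φ7] = [29528576, 125491520]
r8 m[A→φ0] = [4970560, 5634048]
r8 m[A→φ1] = [86240, 88704]
r8 m[A→φ3] = [31243520, 53121024]
r8 m[A→φ4] = [87481856, 61974528]
r8 m[A→φ8] = [62487040, 743694336]
r8 m[A→φ9] = [218704640, 185923584]
r8 m[E→φ6] = [1, 1]
fixed point reached at round 8
b[D] = ⊗ incoming = [387212672, 793890944]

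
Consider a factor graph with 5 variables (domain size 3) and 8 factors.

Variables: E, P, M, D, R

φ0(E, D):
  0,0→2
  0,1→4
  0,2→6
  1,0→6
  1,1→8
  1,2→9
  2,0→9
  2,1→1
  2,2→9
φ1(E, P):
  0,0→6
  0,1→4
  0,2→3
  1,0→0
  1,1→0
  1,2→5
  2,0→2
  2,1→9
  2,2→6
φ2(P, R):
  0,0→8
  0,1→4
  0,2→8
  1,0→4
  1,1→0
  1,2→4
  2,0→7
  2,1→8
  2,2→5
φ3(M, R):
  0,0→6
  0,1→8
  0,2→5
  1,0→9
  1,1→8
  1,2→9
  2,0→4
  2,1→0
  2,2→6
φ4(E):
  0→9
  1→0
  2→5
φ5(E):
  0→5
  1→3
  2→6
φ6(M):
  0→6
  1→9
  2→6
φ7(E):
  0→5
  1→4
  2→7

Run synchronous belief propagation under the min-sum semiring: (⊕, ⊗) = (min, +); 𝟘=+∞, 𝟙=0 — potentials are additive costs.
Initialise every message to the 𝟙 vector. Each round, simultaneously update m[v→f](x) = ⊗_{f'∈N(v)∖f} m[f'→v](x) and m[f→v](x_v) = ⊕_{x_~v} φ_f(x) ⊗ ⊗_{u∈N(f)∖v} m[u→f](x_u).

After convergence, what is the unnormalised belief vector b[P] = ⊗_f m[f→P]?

init: all messages = 𝟙 over 3 values
r1 m[φ0→E] = [2, 6, 1]
r1 m[φ0→D] = [2, 1, 6]
r1 m[φ1→E] = [3, 0, 2]
r1 m[φ1→P] = [0, 0, 3]
r1 m[φ2→P] = [4, 0, 5]
r1 m[φ2→R] = [4, 0, 4]
r1 m[φ3→M] = [5, 8, 0]
r1 m[φ3→R] = [4, 0, 5]
r1 m[φ4→E] = [9, 0, 5]
r1 m[φ5→E] = [5, 3, 6]
r1 m[φ6→M] = [6, 9, 6]
r1 m[φ7→E] = [5, 4, 7]
r1 m[E→φ0] = [0, 0, 0]
r1 m[E→φ1] = [0, 0, 0]
r1 m[E→φ4] = [0, 0, 0]
r1 m[E→φ5] = [0, 0, 0]
r1 m[E→φ7] = [0, 0, 0]
r1 m[P→φ1] = [0, 0, 0]
r1 m[P→φ2] = [0, 0, 0]
r1 m[M→φ3] = [0, 0, 0]
r1 m[M→φ6] = [0, 0, 0]
r1 m[D→φ0] = [0, 0, 0]
r1 m[R→φ2] = [0, 0, 0]
r1 m[R→φ3] = [0, 0, 0]
r2 m[φ0→E] = [2, 6, 1]
r2 m[φ0→D] = [2, 1, 6]
r2 m[φ1→E] = [3, 0, 2]
r2 m[φ1→P] = [0, 0, 3]
r2 m[φ2→P] = [4, 0, 5]
r2 m[φ2→R] = [4, 0, 4]
r2 m[φ3→M] = [5, 8, 0]
r2 m[φ3→R] = [4, 0, 5]
r2 m[φ4→E] = [9, 0, 5]
r2 m[φ5→E] = [5, 3, 6]
r2 m[φ6→M] = [6, 9, 6]
r2 m[φ7→E] = [5, 4, 7]
r2 m[E→φ0] = [22, 7, 20]
r2 m[E→φ1] = [21, 13, 19]
r2 m[E→φ4] = [15, 13, 16]
r2 m[E→φ5] = [19, 10, 15]
r2 m[E→φ7] = [19, 9, 14]
r2 m[P→φ1] = [4, 0, 5]
r2 m[P→φ2] = [0, 0, 3]
r2 m[M→φ3] = [6, 9, 6]
r2 m[M→φ6] = [5, 8, 0]
r2 m[D→φ0] = [0, 0, 0]
r2 m[R→φ2] = [4, 0, 5]
r2 m[R→φ3] = [4, 0, 4]
r3 m[φ0→E] = [2, 6, 1]
r3 m[φ0→D] = [13, 15, 16]
r3 m[φ1→E] = [4, 0, 6]
r3 m[φ1→P] = [13, 13, 18]
r3 m[φ2→P] = [4, 0, 8]
r3 m[φ2→R] = [4, 0, 4]
r3 m[φ3→M] = [8, 8, 0]
r3 m[φ3→R] = [10, 6, 11]
r3 m[φ4→E] = [9, 0, 5]
r3 m[φ5→E] = [5, 3, 6]
r3 m[φ6→M] = [6, 9, 6]
r3 m[φ7→E] = [5, 4, 7]
r3 m[E→φ0] = [22, 7, 20]
r3 m[E→φ1] = [21, 13, 19]
r3 m[E→φ4] = [15, 13, 16]
r3 m[E→φ5] = [19, 10, 15]
r3 m[E→φ7] = [19, 9, 14]
r3 m[P→φ1] = [4, 0, 5]
r3 m[P→φ2] = [0, 0, 3]
r3 m[M→φ3] = [6, 9, 6]
r3 m[M→φ6] = [5, 8, 0]
r3 m[D→φ0] = [0, 0, 0]
r3 m[R→φ2] = [4, 0, 5]
r3 m[R→φ3] = [4, 0, 4]
r4 m[φ0→E] = [2, 6, 1]
r4 m[φ0→D] = [13, 15, 16]
r4 m[φ1→E] = [4, 0, 6]
r4 m[φ1→P] = [13, 13, 18]
r4 m[φ2→P] = [4, 0, 8]
r4 m[φ2→R] = [4, 0, 4]
r4 m[φ3→M] = [8, 8, 0]
r4 m[φ3→R] = [10, 6, 11]
r4 m[φ4→E] = [9, 0, 5]
r4 m[φ5→E] = [5, 3, 6]
r4 m[φ6→M] = [6, 9, 6]
r4 m[φ7→E] = [5, 4, 7]
r4 m[E→φ0] = [23, 7, 24]
r4 m[E→φ1] = [21, 13, 19]
r4 m[E→φ4] = [16, 13, 20]
r4 m[E→φ5] = [20, 10, 19]
r4 m[E→φ7] = [20, 9, 18]
r4 m[P→φ1] = [4, 0, 8]
r4 m[P→φ2] = [13, 13, 18]
r4 m[M→φ3] = [6, 9, 6]
r4 m[M→φ6] = [8, 8, 0]
r4 m[D→φ0] = [0, 0, 0]
r4 m[R→φ2] = [10, 6, 11]
r4 m[R→φ3] = [4, 0, 4]
r5 m[φ0→E] = [2, 6, 1]
r5 m[φ0→D] = [13, 15, 16]
r5 m[φ1→E] = [4, 0, 6]
r5 m[φ1→P] = [13, 13, 18]
r5 m[φ2→P] = [10, 6, 14]
r5 m[φ2→R] = [17, 13, 17]
r5 m[φ3→M] = [8, 8, 0]
r5 m[φ3→R] = [10, 6, 11]
r5 m[φ4→E] = [9, 0, 5]
r5 m[φ5→E] = [5, 3, 6]
r5 m[φ6→M] = [6, 9, 6]
r5 m[φ7→E] = [5, 4, 7]
r5 m[E→φ0] = [23, 7, 24]
r5 m[E→φ1] = [21, 13, 19]
r5 m[E→φ4] = [16, 13, 20]
r5 m[E→φ5] = [20, 10, 19]
r5 m[E→φ7] = [20, 9, 18]
r5 m[P→φ1] = [4, 0, 8]
r5 m[P→φ2] = [13, 13, 18]
r5 m[M→φ3] = [6, 9, 6]
r5 m[M→φ6] = [8, 8, 0]
r5 m[D→φ0] = [0, 0, 0]
r5 m[R→φ2] = [10, 6, 11]
r5 m[R→φ3] = [4, 0, 4]
r6 m[φ0→E] = [2, 6, 1]
r6 m[φ0→D] = [13, 15, 16]
r6 m[φ1→E] = [4, 0, 6]
r6 m[φ1→P] = [13, 13, 18]
r6 m[φ2→P] = [10, 6, 14]
r6 m[φ2→R] = [17, 13, 17]
r6 m[φ3→M] = [8, 8, 0]
r6 m[φ3→R] = [10, 6, 11]
r6 m[φ4→E] = [9, 0, 5]
r6 m[φ5→E] = [5, 3, 6]
r6 m[φ6→M] = [6, 9, 6]
r6 m[φ7→E] = [5, 4, 7]
r6 m[E→φ0] = [23, 7, 24]
r6 m[E→φ1] = [21, 13, 19]
r6 m[E→φ4] = [16, 13, 20]
r6 m[E→φ5] = [20, 10, 19]
r6 m[E→φ7] = [20, 9, 18]
r6 m[P→φ1] = [10, 6, 14]
r6 m[P→φ2] = [13, 13, 18]
r6 m[M→φ3] = [6, 9, 6]
r6 m[M→φ6] = [8, 8, 0]
r6 m[D→φ0] = [0, 0, 0]
r6 m[R→φ2] = [10, 6, 11]
r6 m[R→φ3] = [17, 13, 17]
r7 m[φ0→E] = [2, 6, 1]
r7 m[φ0→D] = [13, 15, 16]
r7 m[φ1→E] = [10, 6, 12]
r7 m[φ1→P] = [13, 13, 18]
r7 m[φ2→P] = [10, 6, 14]
r7 m[φ2→R] = [17, 13, 17]
r7 m[φ3→M] = [21, 21, 13]
r7 m[φ3→R] = [10, 6, 11]
r7 m[φ4→E] = [9, 0, 5]
r7 m[φ5→E] = [5, 3, 6]
r7 m[φ6→M] = [6, 9, 6]
r7 m[φ7→E] = [5, 4, 7]
r7 m[E→φ0] = [23, 7, 24]
r7 m[E→φ1] = [21, 13, 19]
r7 m[E→φ4] = [16, 13, 20]
r7 m[E→φ5] = [20, 10, 19]
r7 m[E→φ7] = [20, 9, 18]
r7 m[P→φ1] = [10, 6, 14]
r7 m[P→φ2] = [13, 13, 18]
r7 m[M→φ3] = [6, 9, 6]
r7 m[M→φ6] = [8, 8, 0]
r7 m[D→φ0] = [0, 0, 0]
r7 m[R→φ2] = [10, 6, 11]
r7 m[R→φ3] = [17, 13, 17]
r8 m[φ0→E] = [2, 6, 1]
r8 m[φ0→D] = [13, 15, 16]
r8 m[φ1→E] = [10, 6, 12]
r8 m[φ1→P] = [13, 13, 18]
r8 m[φ2→P] = [10, 6, 14]
r8 m[φ2→R] = [17, 13, 17]
r8 m[φ3→M] = [21, 21, 13]
r8 m[φ3→R] = [10, 6, 11]
r8 m[φ4→E] = [9, 0, 5]
r8 m[φ5→E] = [5, 3, 6]
r8 m[φ6→M] = [6, 9, 6]
r8 m[φ7→E] = [5, 4, 7]
r8 m[E→φ0] = [29, 13, 30]
r8 m[E→φ1] = [21, 13, 19]
r8 m[E→φ4] = [22, 19, 26]
r8 m[E→φ5] = [26, 16, 25]
r8 m[E→φ7] = [26, 15, 24]
r8 m[P→φ1] = [10, 6, 14]
r8 m[P→φ2] = [13, 13, 18]
r8 m[M→φ3] = [6, 9, 6]
r8 m[M→φ6] = [21, 21, 13]
r8 m[D→φ0] = [0, 0, 0]
r8 m[R→φ2] = [10, 6, 11]
r8 m[R→φ3] = [17, 13, 17]
r9 m[φ0→E] = [2, 6, 1]
r9 m[φ0→D] = [19, 21, 22]
r9 m[φ1→E] = [10, 6, 12]
r9 m[φ1→P] = [13, 13, 18]
r9 m[φ2→P] = [10, 6, 14]
r9 m[φ2→R] = [17, 13, 17]
r9 m[φ3→M] = [21, 21, 13]
r9 m[φ3→R] = [10, 6, 11]
r9 m[φ4→E] = [9, 0, 5]
r9 m[φ5→E] = [5, 3, 6]
r9 m[φ6→M] = [6, 9, 6]
r9 m[φ7→E] = [5, 4, 7]
r9 m[E→φ0] = [29, 13, 30]
r9 m[E→φ1] = [21, 13, 19]
r9 m[E→φ4] = [22, 19, 26]
r9 m[E→φ5] = [26, 16, 25]
r9 m[E→φ7] = [26, 15, 24]
r9 m[P→φ1] = [10, 6, 14]
r9 m[P→φ2] = [13, 13, 18]
r9 m[M→φ3] = [6, 9, 6]
r9 m[M→φ6] = [21, 21, 13]
r9 m[D→φ0] = [0, 0, 0]
r9 m[R→φ2] = [10, 6, 11]
r9 m[R→φ3] = [17, 13, 17]
r10 m[φ0→E] = [2, 6, 1]
r10 m[φ0→D] = [19, 21, 22]
r10 m[φ1→E] = [10, 6, 12]
r10 m[φ1→P] = [13, 13, 18]
r10 m[φ2→P] = [10, 6, 14]
r10 m[φ2→R] = [17, 13, 17]
r10 m[φ3→M] = [21, 21, 13]
r10 m[φ3→R] = [10, 6, 11]
r10 m[φ4→E] = [9, 0, 5]
r10 m[φ5→E] = [5, 3, 6]
r10 m[φ6→M] = [6, 9, 6]
r10 m[φ7→E] = [5, 4, 7]
r10 m[E→φ0] = [29, 13, 30]
r10 m[E→φ1] = [21, 13, 19]
r10 m[E→φ4] = [22, 19, 26]
r10 m[E→φ5] = [26, 16, 25]
r10 m[E→φ7] = [26, 15, 24]
r10 m[P→φ1] = [10, 6, 14]
r10 m[P→φ2] = [13, 13, 18]
r10 m[M→φ3] = [6, 9, 6]
r10 m[M→φ6] = [21, 21, 13]
r10 m[D→φ0] = [0, 0, 0]
r10 m[R→φ2] = [10, 6, 11]
r10 m[R→φ3] = [17, 13, 17]
fixed point reached at round 10
b[P] = ⊗ incoming = [23, 19, 32]

b[P] = [23, 19, 32]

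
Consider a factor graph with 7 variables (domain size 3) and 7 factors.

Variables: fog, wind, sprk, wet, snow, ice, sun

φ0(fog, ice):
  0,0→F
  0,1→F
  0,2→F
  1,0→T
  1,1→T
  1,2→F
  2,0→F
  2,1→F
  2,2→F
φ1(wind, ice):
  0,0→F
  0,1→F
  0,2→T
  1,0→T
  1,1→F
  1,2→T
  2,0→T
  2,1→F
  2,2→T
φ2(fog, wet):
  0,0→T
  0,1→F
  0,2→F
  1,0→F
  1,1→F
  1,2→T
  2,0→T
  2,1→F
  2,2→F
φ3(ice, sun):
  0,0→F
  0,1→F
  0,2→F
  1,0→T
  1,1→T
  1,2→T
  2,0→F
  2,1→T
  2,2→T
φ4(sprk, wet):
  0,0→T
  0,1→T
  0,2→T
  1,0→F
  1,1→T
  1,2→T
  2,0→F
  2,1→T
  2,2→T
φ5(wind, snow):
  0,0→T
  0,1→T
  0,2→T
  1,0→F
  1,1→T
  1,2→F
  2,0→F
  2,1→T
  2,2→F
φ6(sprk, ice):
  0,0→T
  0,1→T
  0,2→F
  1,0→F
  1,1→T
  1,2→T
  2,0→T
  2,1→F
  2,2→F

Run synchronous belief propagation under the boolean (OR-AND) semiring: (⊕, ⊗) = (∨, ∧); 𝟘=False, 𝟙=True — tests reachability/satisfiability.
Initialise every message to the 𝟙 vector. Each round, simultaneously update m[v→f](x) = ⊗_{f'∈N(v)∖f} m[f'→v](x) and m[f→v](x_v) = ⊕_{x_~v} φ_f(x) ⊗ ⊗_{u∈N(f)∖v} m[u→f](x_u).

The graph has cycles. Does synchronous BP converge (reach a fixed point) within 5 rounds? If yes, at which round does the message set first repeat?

init: all messages = 𝟙 over 3 values
r1 m[φ0→fog] = [F, T, F]
r1 m[φ0→ice] = [T, T, F]
r1 m[φ1→wind] = [T, T, T]
r1 m[φ1→ice] = [T, F, T]
r1 m[φ2→fog] = [T, T, T]
r1 m[φ2→wet] = [T, F, T]
r1 m[φ3→ice] = [F, T, T]
r1 m[φ3→sun] = [T, T, T]
r1 m[φ4→sprk] = [T, T, T]
r1 m[φ4→wet] = [T, T, T]
r1 m[φ5→wind] = [T, T, T]
r1 m[φ5→snow] = [T, T, T]
r1 m[φ6→sprk] = [T, T, T]
r1 m[φ6→ice] = [T, T, T]
r1 m[fog→φ0] = [T, T, T]
r1 m[fog→φ2] = [T, T, T]
r1 m[wind→φ1] = [T, T, T]
r1 m[wind→φ5] = [T, T, T]
r1 m[sprk→φ4] = [T, T, T]
r1 m[sprk→φ6] = [T, T, T]
r1 m[wet→φ2] = [T, T, T]
r1 m[wet→φ4] = [T, T, T]
r1 m[snow→φ5] = [T, T, T]
r1 m[ice→φ0] = [T, T, T]
r1 m[ice→φ1] = [T, T, T]
r1 m[ice→φ3] = [T, T, T]
r1 m[ice→φ6] = [T, T, T]
r1 m[sun→φ3] = [T, T, T]
r2 m[φ0→fog] = [F, T, F]
r2 m[φ0→ice] = [T, T, F]
r2 m[φ1→wind] = [T, T, T]
r2 m[φ1→ice] = [T, F, T]
r2 m[φ2→fog] = [T, T, T]
r2 m[φ2→wet] = [T, F, T]
r2 m[φ3→ice] = [F, T, T]
r2 m[φ3→sun] = [T, T, T]
r2 m[φ4→sprk] = [T, T, T]
r2 m[φ4→wet] = [T, T, T]
r2 m[φ5→wind] = [T, T, T]
r2 m[φ5→snow] = [T, T, T]
r2 m[φ6→sprk] = [T, T, T]
r2 m[φ6→ice] = [T, T, T]
r2 m[fog→φ0] = [T, T, T]
r2 m[fog→φ2] = [F, T, F]
r2 m[wind→φ1] = [T, T, T]
r2 m[wind→φ5] = [T, T, T]
r2 m[sprk→φ4] = [T, T, T]
r2 m[sprk→φ6] = [T, T, T]
r2 m[wet→φ2] = [T, T, T]
r2 m[wet→φ4] = [T, F, T]
r2 m[snow→φ5] = [T, T, T]
r2 m[ice→φ0] = [F, F, T]
r2 m[ice→φ1] = [F, T, F]
r2 m[ice→φ3] = [T, F, F]
r2 m[ice→φ6] = [F, F, F]
r2 m[sun→φ3] = [T, T, T]
r3 m[φ0→fog] = [F, F, F]
r3 m[φ0→ice] = [T, T, F]
r3 m[φ1→wind] = [F, F, F]
r3 m[φ1→ice] = [T, F, T]
r3 m[φ2→fog] = [T, T, T]
r3 m[φ2→wet] = [F, F, T]
r3 m[φ3→ice] = [F, T, T]
r3 m[φ3→sun] = [F, F, F]
r3 m[φ4→sprk] = [T, T, T]
r3 m[φ4→wet] = [T, T, T]
r3 m[φ5→wind] = [T, T, T]
r3 m[φ5→snow] = [T, T, T]
r3 m[φ6→sprk] = [F, F, F]
r3 m[φ6→ice] = [T, T, T]
r3 m[fog→φ0] = [T, T, T]
r3 m[fog→φ2] = [F, T, F]
r3 m[wind→φ1] = [T, T, T]
r3 m[wind→φ5] = [T, T, T]
r3 m[sprk→φ4] = [T, T, T]
r3 m[sprk→φ6] = [T, T, T]
r3 m[wet→φ2] = [T, T, T]
r3 m[wet→φ4] = [T, F, T]
r3 m[snow→φ5] = [T, T, T]
r3 m[ice→φ0] = [F, F, T]
r3 m[ice→φ1] = [F, T, F]
r3 m[ice→φ3] = [T, F, F]
r3 m[ice→φ6] = [F, F, F]
r3 m[sun→φ3] = [T, T, T]
r4 m[φ0→fog] = [F, F, F]
r4 m[φ0→ice] = [T, T, F]
r4 m[φ1→wind] = [F, F, F]
r4 m[φ1→ice] = [T, F, T]
r4 m[φ2→fog] = [T, T, T]
r4 m[φ2→wet] = [F, F, T]
r4 m[φ3→ice] = [F, T, T]
r4 m[φ3→sun] = [F, F, F]
r4 m[φ4→sprk] = [T, T, T]
r4 m[φ4→wet] = [T, T, T]
r4 m[φ5→wind] = [T, T, T]
r4 m[φ5→snow] = [T, T, T]
r4 m[φ6→sprk] = [F, F, F]
r4 m[φ6→ice] = [T, T, T]
r4 m[fog→φ0] = [T, T, T]
r4 m[fog→φ2] = [F, F, F]
r4 m[wind→φ1] = [T, T, T]
r4 m[wind→φ5] = [F, F, F]
r4 m[sprk→φ4] = [F, F, F]
r4 m[sprk→φ6] = [T, T, T]
r4 m[wet→φ2] = [T, T, T]
r4 m[wet→φ4] = [F, F, T]
r4 m[snow→φ5] = [T, T, T]
r4 m[ice→φ0] = [F, F, T]
r4 m[ice→φ1] = [F, T, F]
r4 m[ice→φ3] = [T, F, F]
r4 m[ice→φ6] = [F, F, F]
r4 m[sun→φ3] = [T, T, T]
r5 m[φ0→fog] = [F, F, F]
r5 m[φ0→ice] = [T, T, F]
r5 m[φ1→wind] = [F, F, F]
r5 m[φ1→ice] = [T, F, T]
r5 m[φ2→fog] = [T, T, T]
r5 m[φ2→wet] = [F, F, F]
r5 m[φ3→ice] = [F, T, T]
r5 m[φ3→sun] = [F, F, F]
r5 m[φ4→sprk] = [T, T, T]
r5 m[φ4→wet] = [F, F, F]
r5 m[φ5→wind] = [T, T, T]
r5 m[φ5→snow] = [F, F, F]
r5 m[φ6→sprk] = [F, F, F]
r5 m[φ6→ice] = [T, T, T]
r5 m[fog→φ0] = [T, T, T]
r5 m[fog→φ2] = [F, F, F]
r5 m[wind→φ1] = [T, T, T]
r5 m[wind→φ5] = [F, F, F]
r5 m[sprk→φ4] = [F, F, F]
r5 m[sprk→φ6] = [T, T, T]
r5 m[wet→φ2] = [T, T, T]
r5 m[wet→φ4] = [F, F, T]
r5 m[snow→φ5] = [T, T, T]
r5 m[ice→φ0] = [F, F, T]
r5 m[ice→φ1] = [F, T, F]
r5 m[ice→φ3] = [T, F, F]
r5 m[ice→φ6] = [F, F, F]
r5 m[sun→φ3] = [T, T, T]
no fixed point within 5 rounds

NOT CONVERGED within 5 rounds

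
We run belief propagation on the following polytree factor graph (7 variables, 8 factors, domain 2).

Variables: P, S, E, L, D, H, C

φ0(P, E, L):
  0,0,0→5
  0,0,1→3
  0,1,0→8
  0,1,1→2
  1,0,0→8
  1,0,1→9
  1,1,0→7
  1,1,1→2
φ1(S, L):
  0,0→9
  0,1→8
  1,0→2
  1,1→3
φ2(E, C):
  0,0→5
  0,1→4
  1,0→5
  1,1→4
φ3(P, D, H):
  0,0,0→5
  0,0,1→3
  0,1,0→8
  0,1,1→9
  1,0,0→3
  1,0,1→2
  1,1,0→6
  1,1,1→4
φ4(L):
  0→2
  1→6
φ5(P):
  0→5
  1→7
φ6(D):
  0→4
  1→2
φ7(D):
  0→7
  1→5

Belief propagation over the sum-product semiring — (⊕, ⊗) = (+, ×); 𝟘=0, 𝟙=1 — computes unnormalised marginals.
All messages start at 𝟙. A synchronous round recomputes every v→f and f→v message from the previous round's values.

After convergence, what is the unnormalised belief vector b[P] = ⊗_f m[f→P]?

b[P] = [10921680, 15966720]

init: all messages = 𝟙 over 2 values
r1 m[φ0→P] = [18, 26]
r1 m[φ0→E] = [25, 19]
r1 m[φ0→L] = [28, 16]
r1 m[φ1→S] = [17, 5]
r1 m[φ1→L] = [11, 11]
r1 m[φ2→E] = [9, 9]
r1 m[φ2→C] = [10, 8]
r1 m[φ3→P] = [25, 15]
r1 m[φ3→D] = [13, 27]
r1 m[φ3→H] = [22, 18]
r1 m[φ4→L] = [2, 6]
r1 m[φ5→P] = [5, 7]
r1 m[φ6→D] = [4, 2]
r1 m[φ7→D] = [7, 5]
r1 m[P→φ0] = [1, 1]
r1 m[P→φ3] = [1, 1]
r1 m[P→φ5] = [1, 1]
r1 m[S→φ1] = [1, 1]
r1 m[E→φ0] = [1, 1]
r1 m[E→φ2] = [1, 1]
r1 m[L→φ0] = [1, 1]
r1 m[L→φ1] = [1, 1]
r1 m[L→φ4] = [1, 1]
r1 m[D→φ3] = [1, 1]
r1 m[D→φ6] = [1, 1]
r1 m[D→φ7] = [1, 1]
r1 m[H→φ3] = [1, 1]
r1 m[C→φ2] = [1, 1]
r2 m[φ0→P] = [18, 26]
r2 m[φ0→E] = [25, 19]
r2 m[φ0→L] = [28, 16]
r2 m[φ1→S] = [17, 5]
r2 m[φ1→L] = [11, 11]
r2 m[φ2→E] = [9, 9]
r2 m[φ2→C] = [10, 8]
r2 m[φ3→P] = [25, 15]
r2 m[φ3→D] = [13, 27]
r2 m[φ3→H] = [22, 18]
r2 m[φ4→L] = [2, 6]
r2 m[φ5→P] = [5, 7]
r2 m[φ6→D] = [4, 2]
r2 m[φ7→D] = [7, 5]
r2 m[P→φ0] = [125, 105]
r2 m[P→φ3] = [90, 182]
r2 m[P→φ5] = [450, 390]
r2 m[S→φ1] = [1, 1]
r2 m[E→φ0] = [9, 9]
r2 m[E→φ2] = [25, 19]
r2 m[L→φ0] = [22, 66]
r2 m[L→φ1] = [56, 96]
r2 m[L→φ4] = [308, 176]
r2 m[D→φ3] = [28, 10]
r2 m[D→φ6] = [91, 135]
r2 m[D→φ7] = [52, 54]
r2 m[H→φ3] = [1, 1]
r2 m[C→φ2] = [1, 1]
r3 m[φ0→P] = [5544, 9504]
r3 m[φ0→E] = [119350, 68530]
r3 m[φ0→L] = [28800, 16020]
r3 m[φ1→S] = [1272, 400]
r3 m[φ1→L] = [11, 11]
r3 m[φ2→E] = [9, 9]
r3 m[φ2→C] = [220, 176]
r3 m[φ3→P] = [394, 240]
r3 m[φ3→D] = [1630, 3350]
r3 m[φ3→H] = [46008, 33132]
r3 m[φ4→L] = [2, 6]
r3 m[φ5→P] = [5, 7]
r3 m[φ6→D] = [4, 2]
r3 m[φ7→D] = [7, 5]
r3 m[P→φ0] = [125, 105]
r3 m[P→φ3] = [90, 182]
r3 m[P→φ5] = [450, 390]
r3 m[S→φ1] = [1, 1]
r3 m[E→φ0] = [9, 9]
r3 m[E→φ2] = [25, 19]
r3 m[L→φ0] = [22, 66]
r3 m[L→φ1] = [56, 96]
r3 m[L→φ4] = [308, 176]
r3 m[D→φ3] = [28, 10]
r3 m[D→φ6] = [91, 135]
r3 m[D→φ7] = [52, 54]
r3 m[H→φ3] = [1, 1]
r3 m[C→φ2] = [1, 1]
r4 m[φ0→P] = [5544, 9504]
r4 m[φ0→E] = [119350, 68530]
r4 m[φ0→L] = [28800, 16020]
r4 m[φ1→S] = [1272, 400]
r4 m[φ1→L] = [11, 11]
r4 m[φ2→E] = [9, 9]
r4 m[φ2→C] = [220, 176]
r4 m[φ3→P] = [394, 240]
r4 m[φ3→D] = [1630, 3350]
r4 m[φ3→H] = [46008, 33132]
r4 m[φ4→L] = [2, 6]
r4 m[φ5→P] = [5, 7]
r4 m[φ6→D] = [4, 2]
r4 m[φ7→D] = [7, 5]
r4 m[P→φ0] = [1970, 1680]
r4 m[P→φ3] = [27720, 66528]
r4 m[P→φ5] = [2184336, 2280960]
r4 m[S→φ1] = [1, 1]
r4 m[E→φ0] = [9, 9]
r4 m[E→φ2] = [119350, 68530]
r4 m[L→φ0] = [22, 66]
r4 m[L→φ1] = [57600, 96120]
r4 m[L→φ4] = [316800, 176220]
r4 m[D→φ3] = [28, 10]
r4 m[D→φ6] = [11410, 16750]
r4 m[D→φ7] = [6520, 6700]
r4 m[H→φ3] = [1, 1]
r4 m[C→φ2] = [1, 1]
r5 m[φ0→P] = [5544, 9504]
r5 m[φ0→E] = [1900360, 1087240]
r5 m[φ0→L] = [457290, 254970]
r5 m[φ1→S] = [1287360, 403560]
r5 m[φ1→L] = [11, 11]
r5 m[φ2→E] = [9, 9]
r5 m[φ2→C] = [939400, 751520]
r5 m[φ3→P] = [394, 240]
r5 m[φ3→D] = [554400, 1136520]
r5 m[φ3→H] = [15678432, 11209968]
r5 m[φ4→L] = [2, 6]
r5 m[φ5→P] = [5, 7]
r5 m[φ6→D] = [4, 2]
r5 m[φ7→D] = [7, 5]
r5 m[P→φ0] = [1970, 1680]
r5 m[P→φ3] = [27720, 66528]
r5 m[P→φ5] = [2184336, 2280960]
r5 m[S→φ1] = [1, 1]
r5 m[E→φ0] = [9, 9]
r5 m[E→φ2] = [119350, 68530]
r5 m[L→φ0] = [22, 66]
r5 m[L→φ1] = [57600, 96120]
r5 m[L→φ4] = [316800, 176220]
r5 m[D→φ3] = [28, 10]
r5 m[D→φ6] = [11410, 16750]
r5 m[D→φ7] = [6520, 6700]
r5 m[H→φ3] = [1, 1]
r5 m[C→φ2] = [1, 1]
r6 m[φ0→P] = [5544, 9504]
r6 m[φ0→E] = [1900360, 1087240]
r6 m[φ0→L] = [457290, 254970]
r6 m[φ1→S] = [1287360, 403560]
r6 m[φ1→L] = [11, 11]
r6 m[φ2→E] = [9, 9]
r6 m[φ2→C] = [939400, 751520]
r6 m[φ3→P] = [394, 240]
r6 m[φ3→D] = [554400, 1136520]
r6 m[φ3→H] = [15678432, 11209968]
r6 m[φ4→L] = [2, 6]
r6 m[φ5→P] = [5, 7]
r6 m[φ6→D] = [4, 2]
r6 m[φ7→D] = [7, 5]
r6 m[P→φ0] = [1970, 1680]
r6 m[P→φ3] = [27720, 66528]
r6 m[P→φ5] = [2184336, 2280960]
r6 m[S→φ1] = [1, 1]
r6 m[E→φ0] = [9, 9]
r6 m[E→φ2] = [1900360, 1087240]
r6 m[L→φ0] = [22, 66]
r6 m[L→φ1] = [914580, 1529820]
r6 m[L→φ4] = [5030190, 2804670]
r6 m[D→φ3] = [28, 10]
r6 m[D→φ6] = [3880800, 5682600]
r6 m[D→φ7] = [2217600, 2273040]
r6 m[H→φ3] = [1, 1]
r6 m[C→φ2] = [1, 1]
r7 m[φ0→P] = [5544, 9504]
r7 m[φ0→E] = [1900360, 1087240]
r7 m[φ0→L] = [457290, 254970]
r7 m[φ1→S] = [20469780, 6418620]
r7 m[φ1→L] = [11, 11]
r7 m[φ2→E] = [9, 9]
r7 m[φ2→C] = [14938000, 11950400]
r7 m[φ3→P] = [394, 240]
r7 m[φ3→D] = [554400, 1136520]
r7 m[φ3→H] = [15678432, 11209968]
r7 m[φ4→L] = [2, 6]
r7 m[φ5→P] = [5, 7]
r7 m[φ6→D] = [4, 2]
r7 m[φ7→D] = [7, 5]
r7 m[P→φ0] = [1970, 1680]
r7 m[P→φ3] = [27720, 66528]
r7 m[P→φ5] = [2184336, 2280960]
r7 m[S→φ1] = [1, 1]
r7 m[E→φ0] = [9, 9]
r7 m[E→φ2] = [1900360, 1087240]
r7 m[L→φ0] = [22, 66]
r7 m[L→φ1] = [914580, 1529820]
r7 m[L→φ4] = [5030190, 2804670]
r7 m[D→φ3] = [28, 10]
r7 m[D→φ6] = [3880800, 5682600]
r7 m[D→φ7] = [2217600, 2273040]
r7 m[H→φ3] = [1, 1]
r7 m[C→φ2] = [1, 1]
r8 m[φ0→P] = [5544, 9504]
r8 m[φ0→E] = [1900360, 1087240]
r8 m[φ0→L] = [457290, 254970]
r8 m[φ1→S] = [20469780, 6418620]
r8 m[φ1→L] = [11, 11]
r8 m[φ2→E] = [9, 9]
r8 m[φ2→C] = [14938000, 11950400]
r8 m[φ3→P] = [394, 240]
r8 m[φ3→D] = [554400, 1136520]
r8 m[φ3→H] = [15678432, 11209968]
r8 m[φ4→L] = [2, 6]
r8 m[φ5→P] = [5, 7]
r8 m[φ6→D] = [4, 2]
r8 m[φ7→D] = [7, 5]
r8 m[P→φ0] = [1970, 1680]
r8 m[P→φ3] = [27720, 66528]
r8 m[P→φ5] = [2184336, 2280960]
r8 m[S→φ1] = [1, 1]
r8 m[E→φ0] = [9, 9]
r8 m[E→φ2] = [1900360, 1087240]
r8 m[L→φ0] = [22, 66]
r8 m[L→φ1] = [914580, 1529820]
r8 m[L→φ4] = [5030190, 2804670]
r8 m[D→φ3] = [28, 10]
r8 m[D→φ6] = [3880800, 5682600]
r8 m[D→φ7] = [2217600, 2273040]
r8 m[H→φ3] = [1, 1]
r8 m[C→φ2] = [1, 1]
fixed point reached at round 8
b[P] = ⊗ incoming = [10921680, 15966720]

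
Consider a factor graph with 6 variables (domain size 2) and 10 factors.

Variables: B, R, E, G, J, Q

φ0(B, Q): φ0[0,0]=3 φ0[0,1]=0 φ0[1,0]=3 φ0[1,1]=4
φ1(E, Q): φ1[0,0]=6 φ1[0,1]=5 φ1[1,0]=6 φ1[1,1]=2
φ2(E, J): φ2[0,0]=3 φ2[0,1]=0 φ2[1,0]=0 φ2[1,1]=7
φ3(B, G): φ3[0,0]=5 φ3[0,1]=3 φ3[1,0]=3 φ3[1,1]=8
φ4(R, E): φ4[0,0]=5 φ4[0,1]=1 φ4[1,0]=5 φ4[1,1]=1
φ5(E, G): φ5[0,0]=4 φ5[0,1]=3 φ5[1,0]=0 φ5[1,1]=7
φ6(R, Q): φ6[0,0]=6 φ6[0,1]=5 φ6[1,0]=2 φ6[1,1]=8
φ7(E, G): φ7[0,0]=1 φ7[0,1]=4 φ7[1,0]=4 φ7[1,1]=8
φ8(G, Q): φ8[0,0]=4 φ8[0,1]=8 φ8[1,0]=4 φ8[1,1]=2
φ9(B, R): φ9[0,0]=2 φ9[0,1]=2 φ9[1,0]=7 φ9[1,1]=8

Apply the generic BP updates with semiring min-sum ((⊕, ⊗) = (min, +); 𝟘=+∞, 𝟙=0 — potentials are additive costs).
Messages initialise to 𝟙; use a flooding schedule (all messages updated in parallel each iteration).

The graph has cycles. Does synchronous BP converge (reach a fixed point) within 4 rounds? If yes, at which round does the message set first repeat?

NOT CONVERGED within 4 rounds

init: all messages = 𝟙 over 2 values
r1 m[φ0→B] = [0, 3]
r1 m[φ0→Q] = [3, 0]
r1 m[φ1→E] = [5, 2]
r1 m[φ1→Q] = [6, 2]
r1 m[φ2→E] = [0, 0]
r1 m[φ2→J] = [0, 0]
r1 m[φ3→B] = [3, 3]
r1 m[φ3→G] = [3, 3]
r1 m[φ4→R] = [1, 1]
r1 m[φ4→E] = [5, 1]
r1 m[φ5→E] = [3, 0]
r1 m[φ5→G] = [0, 3]
r1 m[φ6→R] = [5, 2]
r1 m[φ6→Q] = [2, 5]
r1 m[φ7→E] = [1, 4]
r1 m[φ7→G] = [1, 4]
r1 m[φ8→G] = [4, 2]
r1 m[φ8→Q] = [4, 2]
r1 m[φ9→B] = [2, 7]
r1 m[φ9→R] = [2, 2]
r1 m[B→φ0] = [0, 0]
r1 m[B→φ3] = [0, 0]
r1 m[B→φ9] = [0, 0]
r1 m[R→φ4] = [0, 0]
r1 m[R→φ6] = [0, 0]
r1 m[R→φ9] = [0, 0]
r1 m[E→φ1] = [0, 0]
r1 m[E→φ2] = [0, 0]
r1 m[E→φ4] = [0, 0]
r1 m[E→φ5] = [0, 0]
r1 m[E→φ7] = [0, 0]
r1 m[G→φ3] = [0, 0]
r1 m[G→φ5] = [0, 0]
r1 m[G→φ7] = [0, 0]
r1 m[G→φ8] = [0, 0]
r1 m[J→φ2] = [0, 0]
r1 m[Q→φ0] = [0, 0]
r1 m[Q→φ1] = [0, 0]
r1 m[Q→φ6] = [0, 0]
r1 m[Q→φ8] = [0, 0]
r2 m[φ0→B] = [0, 3]
r2 m[φ0→Q] = [3, 0]
r2 m[φ1→E] = [5, 2]
r2 m[φ1→Q] = [6, 2]
r2 m[φ2→E] = [0, 0]
r2 m[φ2→J] = [0, 0]
r2 m[φ3→B] = [3, 3]
r2 m[φ3→G] = [3, 3]
r2 m[φ4→R] = [1, 1]
r2 m[φ4→E] = [5, 1]
r2 m[φ5→E] = [3, 0]
r2 m[φ5→G] = [0, 3]
r2 m[φ6→R] = [5, 2]
r2 m[φ6→Q] = [2, 5]
r2 m[φ7→E] = [1, 4]
r2 m[φ7→G] = [1, 4]
r2 m[φ8→G] = [4, 2]
r2 m[φ8→Q] = [4, 2]
r2 m[φ9→B] = [2, 7]
r2 m[φ9→R] = [2, 2]
r2 m[B→φ0] = [5, 10]
r2 m[B→φ3] = [2, 10]
r2 m[B→φ9] = [3, 6]
r2 m[R→φ4] = [7, 4]
r2 m[R→φ6] = [3, 3]
r2 m[R→φ9] = [6, 3]
r2 m[E→φ1] = [9, 5]
r2 m[E→φ2] = [14, 7]
r2 m[E→φ4] = [9, 6]
r2 m[E→φ5] = [11, 7]
r2 m[E→φ7] = [13, 3]
r2 m[G→φ3] = [5, 9]
r2 m[G→φ5] = [8, 9]
r2 m[G→φ7] = [7, 8]
r2 m[G→φ8] = [4, 10]
r2 m[J→φ2] = [0, 0]
r2 m[Q→φ0] = [12, 9]
r2 m[Q→φ1] = [9, 7]
r2 m[Q→φ6] = [13, 4]
r2 m[Q→φ8] = [11, 7]
r3 m[φ0→B] = [9, 13]
r3 m[φ0→Q] = [8, 5]
r3 m[φ1→E] = [12, 9]
r3 m[φ1→Q] = [11, 7]
r3 m[φ2→E] = [0, 0]
r3 m[φ2→J] = [7, 14]
r3 m[φ3→B] = [10, 8]
r3 m[φ3→G] = [7, 5]
r3 m[φ4→R] = [7, 7]
r3 m[φ4→E] = [9, 5]
r3 m[φ5→E] = [12, 8]
r3 m[φ5→G] = [7, 14]
r3 m[φ6→R] = [9, 12]
r3 m[φ6→Q] = [5, 8]
r3 m[φ7→E] = [8, 11]
r3 m[φ7→G] = [7, 11]
r3 m[φ8→G] = [15, 9]
r3 m[φ8→Q] = [8, 12]
r3 m[φ9→B] = [5, 11]
r3 m[φ9→R] = [5, 5]
r3 m[B→φ0] = [5, 10]
r3 m[B→φ3] = [2, 10]
r3 m[B→φ9] = [3, 6]
r3 m[R→φ4] = [7, 4]
r3 m[R→φ6] = [3, 3]
r3 m[R→φ9] = [6, 3]
r3 m[E→φ1] = [9, 5]
r3 m[E→φ2] = [14, 7]
r3 m[E→φ4] = [9, 6]
r3 m[E→φ5] = [11, 7]
r3 m[E→φ7] = [13, 3]
r3 m[G→φ3] = [5, 9]
r3 m[G→φ5] = [8, 9]
r3 m[G→φ7] = [7, 8]
r3 m[G→φ8] = [4, 10]
r3 m[J→φ2] = [0, 0]
r3 m[Q→φ0] = [12, 9]
r3 m[Q→φ1] = [9, 7]
r3 m[Q→φ6] = [13, 4]
r3 m[Q→φ8] = [11, 7]
r4 m[φ0→B] = [9, 13]
r4 m[φ0→Q] = [8, 5]
r4 m[φ1→E] = [12, 9]
r4 m[φ1→Q] = [11, 7]
r4 m[φ2→E] = [0, 0]
r4 m[φ2→J] = [7, 14]
r4 m[φ3→B] = [10, 8]
r4 m[φ3→G] = [7, 5]
r4 m[φ4→R] = [7, 7]
r4 m[φ4→E] = [9, 5]
r4 m[φ5→E] = [12, 8]
r4 m[φ5→G] = [7, 14]
r4 m[φ6→R] = [9, 12]
r4 m[φ6→Q] = [5, 8]
r4 m[φ7→E] = [8, 11]
r4 m[φ7→G] = [7, 11]
r4 m[φ8→G] = [15, 9]
r4 m[φ8→Q] = [8, 12]
r4 m[φ9→B] = [5, 11]
r4 m[φ9→R] = [5, 5]
r4 m[B→φ0] = [15, 19]
r4 m[B→φ3] = [14, 24]
r4 m[B→φ9] = [19, 21]
r4 m[R→φ4] = [14, 17]
r4 m[R→φ6] = [12, 12]
r4 m[R→φ9] = [16, 19]
r4 m[E→φ1] = [29, 24]
r4 m[E→φ2] = [41, 33]
r4 m[E→φ4] = [32, 28]
r4 m[E→φ5] = [29, 25]
r4 m[E→φ7] = [33, 22]
r4 m[G→φ3] = [29, 34]
r4 m[G→φ5] = [29, 25]
r4 m[G→φ7] = [29, 28]
r4 m[G→φ8] = [21, 30]
r4 m[J→φ2] = [0, 0]
r4 m[Q→φ0] = [24, 27]
r4 m[Q→φ1] = [21, 25]
r4 m[Q→φ6] = [27, 24]
r4 m[Q→φ8] = [24, 20]
no fixed point within 4 rounds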